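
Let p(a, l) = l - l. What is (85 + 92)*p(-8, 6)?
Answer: 0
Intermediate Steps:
p(a, l) = 0
(85 + 92)*p(-8, 6) = (85 + 92)*0 = 177*0 = 0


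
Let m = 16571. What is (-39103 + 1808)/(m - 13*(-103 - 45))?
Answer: -7459/3699 ≈ -2.0165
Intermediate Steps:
(-39103 + 1808)/(m - 13*(-103 - 45)) = (-39103 + 1808)/(16571 - 13*(-103 - 45)) = -37295/(16571 - 13*(-148)) = -37295/(16571 + 1924) = -37295/18495 = -37295*1/18495 = -7459/3699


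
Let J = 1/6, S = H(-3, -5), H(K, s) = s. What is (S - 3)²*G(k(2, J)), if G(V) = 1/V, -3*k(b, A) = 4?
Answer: -48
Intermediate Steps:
S = -5
J = ⅙ ≈ 0.16667
k(b, A) = -4/3 (k(b, A) = -⅓*4 = -4/3)
(S - 3)²*G(k(2, J)) = (-5 - 3)²/(-4/3) = (-8)²*(-¾) = 64*(-¾) = -48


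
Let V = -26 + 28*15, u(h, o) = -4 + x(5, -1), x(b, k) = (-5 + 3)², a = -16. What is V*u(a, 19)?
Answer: 0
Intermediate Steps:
x(b, k) = 4 (x(b, k) = (-2)² = 4)
u(h, o) = 0 (u(h, o) = -4 + 4 = 0)
V = 394 (V = -26 + 420 = 394)
V*u(a, 19) = 394*0 = 0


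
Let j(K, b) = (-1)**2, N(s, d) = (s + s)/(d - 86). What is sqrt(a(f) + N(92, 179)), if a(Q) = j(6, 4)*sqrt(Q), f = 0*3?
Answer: 2*sqrt(4278)/93 ≈ 1.4066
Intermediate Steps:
N(s, d) = 2*s/(-86 + d) (N(s, d) = (2*s)/(-86 + d) = 2*s/(-86 + d))
j(K, b) = 1
f = 0
a(Q) = sqrt(Q) (a(Q) = 1*sqrt(Q) = sqrt(Q))
sqrt(a(f) + N(92, 179)) = sqrt(sqrt(0) + 2*92/(-86 + 179)) = sqrt(0 + 2*92/93) = sqrt(0 + 2*92*(1/93)) = sqrt(0 + 184/93) = sqrt(184/93) = 2*sqrt(4278)/93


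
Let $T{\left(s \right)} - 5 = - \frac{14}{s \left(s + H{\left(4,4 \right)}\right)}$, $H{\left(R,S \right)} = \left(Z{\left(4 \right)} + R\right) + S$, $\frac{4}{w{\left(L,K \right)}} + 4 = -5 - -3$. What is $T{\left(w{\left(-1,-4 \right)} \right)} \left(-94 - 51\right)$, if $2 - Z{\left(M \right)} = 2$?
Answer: $- \frac{25085}{22} \approx -1140.2$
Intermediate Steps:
$w{\left(L,K \right)} = - \frac{2}{3}$ ($w{\left(L,K \right)} = \frac{4}{-4 - 2} = \frac{4}{-6} = 4 \left(- \frac{1}{6}\right) = - \frac{2}{3}$)
$Z{\left(M \right)} = 0$ ($Z{\left(M \right)} = 2 - 2 = 0$)
$H{\left(R,S \right)} = R + S$ ($H{\left(R,S \right)} = \left(0 + R\right) + S = R + S$)
$T{\left(s \right)} = 5 - \frac{14}{s \left(8 + s\right)}$ ($T{\left(s \right)} = 5 - \frac{14}{s \left(s + \left(4 + 4\right)\right)} = 5 - \frac{14}{s \left(s + 8\right)} = 5 - \frac{14}{s \left(8 + s\right)}$)
$T{\left(w{\left(-1,-4 \right)} \right)} \left(-94 - 51\right) = \frac{-14 + 5 \left(- \frac{2}{3}\right)^{2} + 40 \left(- \frac{2}{3}\right)}{\left(- \frac{2}{3}\right) \left(8 - \frac{2}{3}\right)} \left(-94 - 51\right) = - \frac{3 \left(-14 + 5 \cdot \frac{4}{9} - \frac{80}{3}\right)}{2 \cdot \frac{22}{3}} \left(-94 - 51\right) = \left(- \frac{3}{2}\right) \frac{3}{22} \left(-14 + \frac{20}{9} - \frac{80}{3}\right) \left(-145\right) = \left(- \frac{3}{2}\right) \frac{3}{22} \left(- \frac{346}{9}\right) \left(-145\right) = \frac{173}{22} \left(-145\right) = - \frac{25085}{22}$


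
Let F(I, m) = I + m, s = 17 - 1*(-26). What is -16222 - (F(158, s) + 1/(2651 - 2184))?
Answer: -7669542/467 ≈ -16423.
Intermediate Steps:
s = 43 (s = 17 + 26 = 43)
-16222 - (F(158, s) + 1/(2651 - 2184)) = -16222 - ((158 + 43) + 1/(2651 - 2184)) = -16222 - (201 + 1/467) = -16222 - 1*93868/467 = -16222 - 93868/467 = -7669542/467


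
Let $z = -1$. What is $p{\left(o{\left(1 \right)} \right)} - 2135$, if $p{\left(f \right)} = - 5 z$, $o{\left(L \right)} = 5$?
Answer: $-2130$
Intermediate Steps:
$p{\left(f \right)} = 5$ ($p{\left(f \right)} = \left(-5\right) \left(-1\right) = 5$)
$p{\left(o{\left(1 \right)} \right)} - 2135 = 5 - 2135 = -2130$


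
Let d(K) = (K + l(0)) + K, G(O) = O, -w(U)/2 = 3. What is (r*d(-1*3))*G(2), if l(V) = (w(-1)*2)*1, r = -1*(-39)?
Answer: -1404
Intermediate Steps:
w(U) = -6 (w(U) = -2*3 = -6)
r = 39
l(V) = -12 (l(V) = -6*2*1 = -12*1 = -12)
d(K) = -12 + 2*K (d(K) = (K - 12) + K = (-12 + K) + K = -12 + 2*K)
(r*d(-1*3))*G(2) = (39*(-12 + 2*(-1*3)))*2 = (39*(-12 + 2*(-3)))*2 = (39*(-12 - 6))*2 = (39*(-18))*2 = -702*2 = -1404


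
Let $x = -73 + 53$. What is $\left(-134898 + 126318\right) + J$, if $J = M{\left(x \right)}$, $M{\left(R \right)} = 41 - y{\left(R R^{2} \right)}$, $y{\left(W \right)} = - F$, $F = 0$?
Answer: $-8539$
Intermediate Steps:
$y{\left(W \right)} = 0$ ($y{\left(W \right)} = \left(-1\right) 0 = 0$)
$x = -20$
$M{\left(R \right)} = 41$ ($M{\left(R \right)} = 41 - 0 = 41 + 0 = 41$)
$J = 41$
$\left(-134898 + 126318\right) + J = \left(-134898 + 126318\right) + 41 = -8580 + 41 = -8539$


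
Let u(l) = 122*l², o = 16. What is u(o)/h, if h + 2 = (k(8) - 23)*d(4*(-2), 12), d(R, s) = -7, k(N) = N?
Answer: 31232/103 ≈ 303.22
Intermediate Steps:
h = 103 (h = -2 + (8 - 23)*(-7) = -2 - 15*(-7) = -2 + 105 = 103)
u(o)/h = (122*16²)/103 = (122*256)*(1/103) = 31232*(1/103) = 31232/103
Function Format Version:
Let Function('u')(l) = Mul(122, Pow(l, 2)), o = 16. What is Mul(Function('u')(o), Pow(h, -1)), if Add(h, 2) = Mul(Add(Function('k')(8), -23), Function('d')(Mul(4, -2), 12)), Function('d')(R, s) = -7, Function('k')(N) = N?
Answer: Rational(31232, 103) ≈ 303.22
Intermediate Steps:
h = 103 (h = Add(-2, Mul(Add(8, -23), -7)) = Add(-2, Mul(-15, -7)) = Add(-2, 105) = 103)
Mul(Function('u')(o), Pow(h, -1)) = Mul(Mul(122, Pow(16, 2)), Pow(103, -1)) = Mul(Mul(122, 256), Rational(1, 103)) = Mul(31232, Rational(1, 103)) = Rational(31232, 103)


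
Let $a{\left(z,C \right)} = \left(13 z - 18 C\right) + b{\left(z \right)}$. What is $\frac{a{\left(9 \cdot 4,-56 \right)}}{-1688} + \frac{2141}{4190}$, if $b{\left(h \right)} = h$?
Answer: $- \frac{340159}{884090} \approx -0.38476$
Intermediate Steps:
$a{\left(z,C \right)} = - 18 C + 14 z$ ($a{\left(z,C \right)} = \left(13 z - 18 C\right) + z = \left(- 18 C + 13 z\right) + z = - 18 C + 14 z$)
$\frac{a{\left(9 \cdot 4,-56 \right)}}{-1688} + \frac{2141}{4190} = \frac{\left(-18\right) \left(-56\right) + 14 \cdot 9 \cdot 4}{-1688} + \frac{2141}{4190} = \left(1008 + 14 \cdot 36\right) \left(- \frac{1}{1688}\right) + 2141 \cdot \frac{1}{4190} = \left(1008 + 504\right) \left(- \frac{1}{1688}\right) + \frac{2141}{4190} = 1512 \left(- \frac{1}{1688}\right) + \frac{2141}{4190} = - \frac{189}{211} + \frac{2141}{4190} = - \frac{340159}{884090}$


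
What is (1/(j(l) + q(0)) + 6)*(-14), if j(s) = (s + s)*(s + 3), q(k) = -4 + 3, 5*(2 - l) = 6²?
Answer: -46298/547 ≈ -84.640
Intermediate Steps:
l = -26/5 (l = 2 - ⅕*6² = 2 - ⅕*36 = 2 - 36/5 = -26/5 ≈ -5.2000)
q(k) = -1
j(s) = 2*s*(3 + s) (j(s) = (2*s)*(3 + s) = 2*s*(3 + s))
(1/(j(l) + q(0)) + 6)*(-14) = (1/(2*(-26/5)*(3 - 26/5) - 1) + 6)*(-14) = (1/(2*(-26/5)*(-11/5) - 1) + 6)*(-14) = (1/(572/25 - 1) + 6)*(-14) = (1/(547/25) + 6)*(-14) = (25/547 + 6)*(-14) = (3307/547)*(-14) = -46298/547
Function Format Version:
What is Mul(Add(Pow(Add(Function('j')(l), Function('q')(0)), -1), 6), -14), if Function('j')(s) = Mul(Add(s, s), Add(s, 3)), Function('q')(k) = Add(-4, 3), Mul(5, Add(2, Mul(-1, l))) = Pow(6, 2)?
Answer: Rational(-46298, 547) ≈ -84.640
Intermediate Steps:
l = Rational(-26, 5) (l = Add(2, Mul(Rational(-1, 5), Pow(6, 2))) = Add(2, Mul(Rational(-1, 5), 36)) = Add(2, Rational(-36, 5)) = Rational(-26, 5) ≈ -5.2000)
Function('q')(k) = -1
Function('j')(s) = Mul(2, s, Add(3, s)) (Function('j')(s) = Mul(Mul(2, s), Add(3, s)) = Mul(2, s, Add(3, s)))
Mul(Add(Pow(Add(Function('j')(l), Function('q')(0)), -1), 6), -14) = Mul(Add(Pow(Add(Mul(2, Rational(-26, 5), Add(3, Rational(-26, 5))), -1), -1), 6), -14) = Mul(Add(Pow(Add(Mul(2, Rational(-26, 5), Rational(-11, 5)), -1), -1), 6), -14) = Mul(Add(Pow(Add(Rational(572, 25), -1), -1), 6), -14) = Mul(Add(Pow(Rational(547, 25), -1), 6), -14) = Mul(Add(Rational(25, 547), 6), -14) = Mul(Rational(3307, 547), -14) = Rational(-46298, 547)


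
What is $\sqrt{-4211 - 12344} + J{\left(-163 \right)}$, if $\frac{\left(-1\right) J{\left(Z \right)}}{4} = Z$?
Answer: $652 + i \sqrt{16555} \approx 652.0 + 128.67 i$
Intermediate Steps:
$J{\left(Z \right)} = - 4 Z$
$\sqrt{-4211 - 12344} + J{\left(-163 \right)} = \sqrt{-4211 - 12344} - -652 = \sqrt{-16555} + 652 = i \sqrt{16555} + 652 = 652 + i \sqrt{16555}$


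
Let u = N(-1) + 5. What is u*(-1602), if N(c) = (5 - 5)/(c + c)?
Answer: -8010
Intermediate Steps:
N(c) = 0 (N(c) = 0/((2*c)) = 0*(1/(2*c)) = 0)
u = 5 (u = 0 + 5 = 5)
u*(-1602) = 5*(-1602) = -8010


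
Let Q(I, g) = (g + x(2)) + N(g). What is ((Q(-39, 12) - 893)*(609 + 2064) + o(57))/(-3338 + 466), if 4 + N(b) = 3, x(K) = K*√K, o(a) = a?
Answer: 2357529/2872 - 2673*√2/1436 ≈ 818.23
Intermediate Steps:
x(K) = K^(3/2)
N(b) = -1 (N(b) = -4 + 3 = -1)
Q(I, g) = -1 + g + 2*√2 (Q(I, g) = (g + 2^(3/2)) - 1 = (g + 2*√2) - 1 = -1 + g + 2*√2)
((Q(-39, 12) - 893)*(609 + 2064) + o(57))/(-3338 + 466) = (((-1 + 12 + 2*√2) - 893)*(609 + 2064) + 57)/(-3338 + 466) = (((11 + 2*√2) - 893)*2673 + 57)/(-2872) = ((-882 + 2*√2)*2673 + 57)*(-1/2872) = ((-2357586 + 5346*√2) + 57)*(-1/2872) = (-2357529 + 5346*√2)*(-1/2872) = 2357529/2872 - 2673*√2/1436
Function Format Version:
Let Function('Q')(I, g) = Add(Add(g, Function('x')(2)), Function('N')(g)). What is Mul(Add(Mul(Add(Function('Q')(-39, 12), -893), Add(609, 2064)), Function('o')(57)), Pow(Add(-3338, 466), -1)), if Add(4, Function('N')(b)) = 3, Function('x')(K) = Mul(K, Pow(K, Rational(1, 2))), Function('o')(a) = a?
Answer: Add(Rational(2357529, 2872), Mul(Rational(-2673, 1436), Pow(2, Rational(1, 2)))) ≈ 818.23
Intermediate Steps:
Function('x')(K) = Pow(K, Rational(3, 2))
Function('N')(b) = -1 (Function('N')(b) = Add(-4, 3) = -1)
Function('Q')(I, g) = Add(-1, g, Mul(2, Pow(2, Rational(1, 2)))) (Function('Q')(I, g) = Add(Add(g, Pow(2, Rational(3, 2))), -1) = Add(Add(g, Mul(2, Pow(2, Rational(1, 2)))), -1) = Add(-1, g, Mul(2, Pow(2, Rational(1, 2)))))
Mul(Add(Mul(Add(Function('Q')(-39, 12), -893), Add(609, 2064)), Function('o')(57)), Pow(Add(-3338, 466), -1)) = Mul(Add(Mul(Add(Add(-1, 12, Mul(2, Pow(2, Rational(1, 2)))), -893), Add(609, 2064)), 57), Pow(Add(-3338, 466), -1)) = Mul(Add(Mul(Add(Add(11, Mul(2, Pow(2, Rational(1, 2)))), -893), 2673), 57), Pow(-2872, -1)) = Mul(Add(Mul(Add(-882, Mul(2, Pow(2, Rational(1, 2)))), 2673), 57), Rational(-1, 2872)) = Mul(Add(Add(-2357586, Mul(5346, Pow(2, Rational(1, 2)))), 57), Rational(-1, 2872)) = Mul(Add(-2357529, Mul(5346, Pow(2, Rational(1, 2)))), Rational(-1, 2872)) = Add(Rational(2357529, 2872), Mul(Rational(-2673, 1436), Pow(2, Rational(1, 2))))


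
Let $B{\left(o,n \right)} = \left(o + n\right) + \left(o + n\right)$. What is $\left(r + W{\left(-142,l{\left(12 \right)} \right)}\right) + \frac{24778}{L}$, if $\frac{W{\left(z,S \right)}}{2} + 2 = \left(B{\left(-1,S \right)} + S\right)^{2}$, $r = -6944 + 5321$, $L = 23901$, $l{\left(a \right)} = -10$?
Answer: $\frac{10087099}{23901} \approx 422.04$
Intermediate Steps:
$r = -1623$
$B{\left(o,n \right)} = 2 n + 2 o$ ($B{\left(o,n \right)} = \left(n + o\right) + \left(n + o\right) = 2 n + 2 o$)
$W{\left(z,S \right)} = -4 + 2 \left(-2 + 3 S\right)^{2}$ ($W{\left(z,S \right)} = -4 + 2 \left(\left(2 S + 2 \left(-1\right)\right) + S\right)^{2} = -4 + 2 \left(\left(2 S - 2\right) + S\right)^{2} = -4 + 2 \left(\left(-2 + 2 S\right) + S\right)^{2} = -4 + 2 \left(-2 + 3 S\right)^{2}$)
$\left(r + W{\left(-142,l{\left(12 \right)} \right)}\right) + \frac{24778}{L} = \left(-1623 - \left(4 - 2 \left(-2 + 3 \left(-10\right)\right)^{2}\right)\right) + \frac{24778}{23901} = \left(-1623 - \left(4 - 2 \left(-2 - 30\right)^{2}\right)\right) + 24778 \cdot \frac{1}{23901} = \left(-1623 - \left(4 - 2 \left(-32\right)^{2}\right)\right) + \frac{24778}{23901} = \left(-1623 + \left(-4 + 2 \cdot 1024\right)\right) + \frac{24778}{23901} = \left(-1623 + \left(-4 + 2048\right)\right) + \frac{24778}{23901} = \left(-1623 + 2044\right) + \frac{24778}{23901} = 421 + \frac{24778}{23901} = \frac{10087099}{23901}$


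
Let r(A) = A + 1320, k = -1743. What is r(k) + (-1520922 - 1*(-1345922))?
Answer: -175423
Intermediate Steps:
r(A) = 1320 + A
r(k) + (-1520922 - 1*(-1345922)) = (1320 - 1743) + (-1520922 - 1*(-1345922)) = -423 + (-1520922 + 1345922) = -423 - 175000 = -175423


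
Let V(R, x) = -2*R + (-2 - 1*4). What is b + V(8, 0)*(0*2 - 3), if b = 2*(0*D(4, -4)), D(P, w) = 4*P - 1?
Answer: 66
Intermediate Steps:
V(R, x) = -6 - 2*R (V(R, x) = -2*R + (-2 - 4) = -2*R - 6 = -6 - 2*R)
D(P, w) = -1 + 4*P
b = 0 (b = 2*(0*(-1 + 4*4)) = 2*(0*(-1 + 16)) = 2*(0*15) = 2*0 = 0)
b + V(8, 0)*(0*2 - 3) = 0 + (-6 - 2*8)*(0*2 - 3) = 0 + (-6 - 16)*(0 - 3) = 0 - 22*(-3) = 0 + 66 = 66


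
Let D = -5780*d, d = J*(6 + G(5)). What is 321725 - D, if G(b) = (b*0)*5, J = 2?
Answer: 391085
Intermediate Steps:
G(b) = 0 (G(b) = 0*5 = 0)
d = 12 (d = 2*(6 + 0) = 2*6 = 12)
D = -69360 (D = -5780*12 = -69360)
321725 - D = 321725 - 1*(-69360) = 321725 + 69360 = 391085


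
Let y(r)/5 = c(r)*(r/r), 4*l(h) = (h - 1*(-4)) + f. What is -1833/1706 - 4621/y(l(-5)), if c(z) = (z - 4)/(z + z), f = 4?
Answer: 47181411/110890 ≈ 425.48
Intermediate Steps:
c(z) = (-4 + z)/(2*z) (c(z) = (-4 + z)/((2*z)) = (-4 + z)*(1/(2*z)) = (-4 + z)/(2*z))
l(h) = 2 + h/4 (l(h) = ((h - 1*(-4)) + 4)/4 = ((h + 4) + 4)/4 = ((4 + h) + 4)/4 = (8 + h)/4 = 2 + h/4)
y(r) = 5*(-4 + r)/(2*r) (y(r) = 5*(((-4 + r)/(2*r))*(r/r)) = 5*(((-4 + r)/(2*r))*1) = 5*((-4 + r)/(2*r)) = 5*(-4 + r)/(2*r))
-1833/1706 - 4621/y(l(-5)) = -1833/1706 - 4621/(5/2 - 10/(2 + (1/4)*(-5))) = -1833*1/1706 - 4621/(5/2 - 10/(2 - 5/4)) = -1833/1706 - 4621/(5/2 - 10/3/4) = -1833/1706 - 4621/(5/2 - 10*4/3) = -1833/1706 - 4621/(5/2 - 40/3) = -1833/1706 - 4621/(-65/6) = -1833/1706 - 4621*(-6/65) = -1833/1706 + 27726/65 = 47181411/110890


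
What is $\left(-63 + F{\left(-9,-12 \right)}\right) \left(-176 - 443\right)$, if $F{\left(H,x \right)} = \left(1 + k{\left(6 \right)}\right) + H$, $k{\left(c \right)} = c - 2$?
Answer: $41473$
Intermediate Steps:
$k{\left(c \right)} = -2 + c$
$F{\left(H,x \right)} = 5 + H$ ($F{\left(H,x \right)} = \left(1 + \left(-2 + 6\right)\right) + H = \left(1 + 4\right) + H = 5 + H$)
$\left(-63 + F{\left(-9,-12 \right)}\right) \left(-176 - 443\right) = \left(-63 + \left(5 - 9\right)\right) \left(-176 - 443\right) = \left(-63 - 4\right) \left(-619\right) = \left(-67\right) \left(-619\right) = 41473$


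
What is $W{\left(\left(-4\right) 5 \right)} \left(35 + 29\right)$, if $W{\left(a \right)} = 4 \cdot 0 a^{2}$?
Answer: $0$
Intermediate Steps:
$W{\left(a \right)} = 0$ ($W{\left(a \right)} = 0 a^{2} = 0$)
$W{\left(\left(-4\right) 5 \right)} \left(35 + 29\right) = 0 \left(35 + 29\right) = 0 \cdot 64 = 0$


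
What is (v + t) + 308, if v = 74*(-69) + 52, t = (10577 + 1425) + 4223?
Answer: 11479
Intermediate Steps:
t = 16225 (t = 12002 + 4223 = 16225)
v = -5054 (v = -5106 + 52 = -5054)
(v + t) + 308 = (-5054 + 16225) + 308 = 11171 + 308 = 11479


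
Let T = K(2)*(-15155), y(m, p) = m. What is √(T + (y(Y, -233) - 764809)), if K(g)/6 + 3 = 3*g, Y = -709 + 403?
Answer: I*√1037905 ≈ 1018.8*I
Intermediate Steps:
Y = -306
K(g) = -18 + 18*g (K(g) = -18 + 6*(3*g) = -18 + 18*g)
T = -272790 (T = (-18 + 18*2)*(-15155) = (-18 + 36)*(-15155) = 18*(-15155) = -272790)
√(T + (y(Y, -233) - 764809)) = √(-272790 + (-306 - 764809)) = √(-272790 - 765115) = √(-1037905) = I*√1037905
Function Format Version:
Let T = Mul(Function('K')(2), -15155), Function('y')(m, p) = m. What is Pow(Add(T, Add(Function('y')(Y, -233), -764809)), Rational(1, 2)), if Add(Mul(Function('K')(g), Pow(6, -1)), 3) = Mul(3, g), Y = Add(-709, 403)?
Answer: Mul(I, Pow(1037905, Rational(1, 2))) ≈ Mul(1018.8, I)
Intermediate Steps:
Y = -306
Function('K')(g) = Add(-18, Mul(18, g)) (Function('K')(g) = Add(-18, Mul(6, Mul(3, g))) = Add(-18, Mul(18, g)))
T = -272790 (T = Mul(Add(-18, Mul(18, 2)), -15155) = Mul(Add(-18, 36), -15155) = Mul(18, -15155) = -272790)
Pow(Add(T, Add(Function('y')(Y, -233), -764809)), Rational(1, 2)) = Pow(Add(-272790, Add(-306, -764809)), Rational(1, 2)) = Pow(Add(-272790, -765115), Rational(1, 2)) = Pow(-1037905, Rational(1, 2)) = Mul(I, Pow(1037905, Rational(1, 2)))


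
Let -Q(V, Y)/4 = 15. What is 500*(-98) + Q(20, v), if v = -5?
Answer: -49060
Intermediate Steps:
Q(V, Y) = -60 (Q(V, Y) = -4*15 = -60)
500*(-98) + Q(20, v) = 500*(-98) - 60 = -49000 - 60 = -49060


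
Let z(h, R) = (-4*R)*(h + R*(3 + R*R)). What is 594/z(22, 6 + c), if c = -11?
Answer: -297/1180 ≈ -0.25169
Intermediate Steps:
z(h, R) = -4*R*(h + R*(3 + R²)) (z(h, R) = (-4*R)*(h + R*(3 + R²)) = -4*R*(h + R*(3 + R²)))
594/z(22, 6 + c) = 594/((-4*(6 - 11)*(22 + (6 - 11)³ + 3*(6 - 11)))) = 594/((-4*(-5)*(22 + (-5)³ + 3*(-5)))) = 594/((-4*(-5)*(22 - 125 - 15))) = 594/((-4*(-5)*(-118))) = 594/(-2360) = 594*(-1/2360) = -297/1180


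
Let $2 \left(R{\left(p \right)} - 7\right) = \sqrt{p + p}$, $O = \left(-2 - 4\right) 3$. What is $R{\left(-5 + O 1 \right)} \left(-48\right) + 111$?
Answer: $-225 - 24 i \sqrt{46} \approx -225.0 - 162.78 i$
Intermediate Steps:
$O = -18$ ($O = \left(-6\right) 3 = -18$)
$R{\left(p \right)} = 7 + \frac{\sqrt{2} \sqrt{p}}{2}$ ($R{\left(p \right)} = 7 + \frac{\sqrt{p + p}}{2} = 7 + \frac{\sqrt{2 p}}{2} = 7 + \frac{\sqrt{2} \sqrt{p}}{2}$)
$R{\left(-5 + O 1 \right)} \left(-48\right) + 111 = \left(7 + \frac{\sqrt{2} \sqrt{-5 - 18}}{2}\right) \left(-48\right) + 111 = \left(7 + \frac{\sqrt{2} \sqrt{-23}}{2}\right) \left(-48\right) + 111 = \left(7 + \frac{\sqrt{2} i \sqrt{23}}{2}\right) \left(-48\right) + 111 = \left(7 + \frac{i \sqrt{46}}{2}\right) \left(-48\right) + 111 = \left(-336 - 24 i \sqrt{46}\right) + 111 = -225 - 24 i \sqrt{46}$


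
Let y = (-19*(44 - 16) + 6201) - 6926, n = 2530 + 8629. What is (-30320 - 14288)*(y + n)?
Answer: -441708416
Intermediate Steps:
n = 11159
y = -1257 (y = (-19*28 + 6201) - 6926 = (-532 + 6201) - 6926 = 5669 - 6926 = -1257)
(-30320 - 14288)*(y + n) = (-30320 - 14288)*(-1257 + 11159) = -44608*9902 = -441708416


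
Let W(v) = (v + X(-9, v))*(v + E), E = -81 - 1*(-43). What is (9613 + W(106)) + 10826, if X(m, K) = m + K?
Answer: 34243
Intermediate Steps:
X(m, K) = K + m
E = -38 (E = -81 + 43 = -38)
W(v) = (-38 + v)*(-9 + 2*v) (W(v) = (v + (v - 9))*(v - 38) = (v + (-9 + v))*(-38 + v) = (-9 + 2*v)*(-38 + v) = (-38 + v)*(-9 + 2*v))
(9613 + W(106)) + 10826 = (9613 + (342 - 85*106 + 2*106²)) + 10826 = (9613 + (342 - 9010 + 2*11236)) + 10826 = (9613 + (342 - 9010 + 22472)) + 10826 = (9613 + 13804) + 10826 = 23417 + 10826 = 34243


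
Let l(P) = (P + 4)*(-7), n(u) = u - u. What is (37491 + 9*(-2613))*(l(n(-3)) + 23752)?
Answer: 331519176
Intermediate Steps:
n(u) = 0
l(P) = -28 - 7*P (l(P) = (4 + P)*(-7) = -28 - 7*P)
(37491 + 9*(-2613))*(l(n(-3)) + 23752) = (37491 + 9*(-2613))*((-28 - 7*0) + 23752) = (37491 - 23517)*((-28 + 0) + 23752) = 13974*(-28 + 23752) = 13974*23724 = 331519176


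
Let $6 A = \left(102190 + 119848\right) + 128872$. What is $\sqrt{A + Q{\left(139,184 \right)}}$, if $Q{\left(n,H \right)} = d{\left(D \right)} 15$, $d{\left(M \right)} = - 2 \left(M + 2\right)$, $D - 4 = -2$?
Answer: $3 \sqrt{6485} \approx 241.59$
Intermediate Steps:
$D = 2$ ($D = 4 - 2 = 2$)
$d{\left(M \right)} = -4 - 2 M$ ($d{\left(M \right)} = - 2 \left(2 + M\right) = -4 - 2 M$)
$A = 58485$ ($A = \frac{\left(102190 + 119848\right) + 128872}{6} = \frac{222038 + 128872}{6} = \frac{1}{6} \cdot 350910 = 58485$)
$Q{\left(n,H \right)} = -120$ ($Q{\left(n,H \right)} = \left(-4 - 4\right) 15 = \left(-8\right) 15 = -120$)
$\sqrt{A + Q{\left(139,184 \right)}} = \sqrt{58485 - 120} = \sqrt{58365} = 3 \sqrt{6485}$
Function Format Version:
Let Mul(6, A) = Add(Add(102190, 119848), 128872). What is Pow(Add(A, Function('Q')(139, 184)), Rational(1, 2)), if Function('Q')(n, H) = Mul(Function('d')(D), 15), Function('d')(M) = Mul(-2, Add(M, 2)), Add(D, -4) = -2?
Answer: Mul(3, Pow(6485, Rational(1, 2))) ≈ 241.59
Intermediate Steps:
D = 2 (D = Add(4, -2) = 2)
Function('d')(M) = Add(-4, Mul(-2, M)) (Function('d')(M) = Mul(-2, Add(2, M)) = Add(-4, Mul(-2, M)))
A = 58485 (A = Mul(Rational(1, 6), Add(Add(102190, 119848), 128872)) = Mul(Rational(1, 6), Add(222038, 128872)) = Mul(Rational(1, 6), 350910) = 58485)
Function('Q')(n, H) = -120 (Function('Q')(n, H) = Mul(Add(-4, Mul(-2, 2)), 15) = Mul(Add(-4, -4), 15) = Mul(-8, 15) = -120)
Pow(Add(A, Function('Q')(139, 184)), Rational(1, 2)) = Pow(Add(58485, -120), Rational(1, 2)) = Pow(58365, Rational(1, 2)) = Mul(3, Pow(6485, Rational(1, 2)))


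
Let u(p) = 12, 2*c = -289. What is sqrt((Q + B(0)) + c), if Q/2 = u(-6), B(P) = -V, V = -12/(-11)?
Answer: 5*I*sqrt(2354)/22 ≈ 11.027*I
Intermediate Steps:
c = -289/2 (c = (1/2)*(-289) = -289/2 ≈ -144.50)
V = 12/11 (V = -12*(-1/11) = 12/11 ≈ 1.0909)
B(P) = -12/11 (B(P) = -1*12/11 = -12/11)
Q = 24 (Q = 2*12 = 24)
sqrt((Q + B(0)) + c) = sqrt((24 - 12/11) - 289/2) = sqrt(252/11 - 289/2) = sqrt(-2675/22) = 5*I*sqrt(2354)/22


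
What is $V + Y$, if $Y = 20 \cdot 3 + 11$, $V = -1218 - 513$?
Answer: $-1660$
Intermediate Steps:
$V = -1731$ ($V = -1218 - 513 = -1731$)
$Y = 71$ ($Y = 60 + 11 = 71$)
$V + Y = -1731 + 71 = -1660$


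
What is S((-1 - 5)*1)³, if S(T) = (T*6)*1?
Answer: -46656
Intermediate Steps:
S(T) = 6*T (S(T) = (6*T)*1 = 6*T)
S((-1 - 5)*1)³ = (6*((-1 - 5)*1))³ = (6*(-6*1))³ = (6*(-6))³ = (-36)³ = -46656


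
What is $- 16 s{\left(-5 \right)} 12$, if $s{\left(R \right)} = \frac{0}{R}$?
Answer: $0$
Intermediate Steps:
$s{\left(R \right)} = 0$
$- 16 s{\left(-5 \right)} 12 = \left(-16\right) 0 \cdot 12 = 0 \cdot 12 = 0$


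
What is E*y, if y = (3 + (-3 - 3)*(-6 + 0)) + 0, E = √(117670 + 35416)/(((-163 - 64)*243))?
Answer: -13*√153086/18387 ≈ -0.27663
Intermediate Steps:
E = -√153086/55161 (E = √153086/((-227*243)) = √153086/(-55161) = √153086*(-1/55161) = -√153086/55161 ≈ -0.0070931)
y = 39 (y = (3 - 6*(-6)) + 0 = (3 + 36) + 0 = 39 + 0 = 39)
E*y = -√153086/55161*39 = -13*√153086/18387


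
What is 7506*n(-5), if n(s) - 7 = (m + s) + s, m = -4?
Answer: -52542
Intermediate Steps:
n(s) = 3 + 2*s (n(s) = 7 + ((-4 + s) + s) = 7 + (-4 + 2*s) = 3 + 2*s)
7506*n(-5) = 7506*(3 + 2*(-5)) = 7506*(3 - 10) = 7506*(-7) = -52542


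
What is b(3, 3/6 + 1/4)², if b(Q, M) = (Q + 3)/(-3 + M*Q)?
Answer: 64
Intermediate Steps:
b(Q, M) = (3 + Q)/(-3 + M*Q)
b(3, 3/6 + 1/4)² = ((3 + 3)/(-3 + (3/6 + 1/4)*3))² = (6/(-3 + (3*(⅙) + 1*(¼))*3))² = (6/(-3 + (½ + ¼)*3))² = (6/(-3 + (¾)*3))² = (6/(-3 + 9/4))² = (6/(-¾))² = (-4/3*6)² = (-8)² = 64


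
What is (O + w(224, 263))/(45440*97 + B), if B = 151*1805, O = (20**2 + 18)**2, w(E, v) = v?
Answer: 174987/4680235 ≈ 0.037389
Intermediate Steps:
O = 174724 (O = (400 + 18)**2 = 418**2 = 174724)
B = 272555
(O + w(224, 263))/(45440*97 + B) = (174724 + 263)/(45440*97 + 272555) = 174987/(4407680 + 272555) = 174987/4680235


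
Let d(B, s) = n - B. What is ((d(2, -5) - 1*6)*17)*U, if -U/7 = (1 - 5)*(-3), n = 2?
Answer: 8568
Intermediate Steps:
U = -84 (U = -7*(1 - 5)*(-3) = -(-28)*(-3) = -7*12 = -84)
d(B, s) = 2 - B
((d(2, -5) - 1*6)*17)*U = (((2 - 1*2) - 1*6)*17)*(-84) = (((2 - 2) - 6)*17)*(-84) = ((0 - 6)*17)*(-84) = -6*17*(-84) = -102*(-84) = 8568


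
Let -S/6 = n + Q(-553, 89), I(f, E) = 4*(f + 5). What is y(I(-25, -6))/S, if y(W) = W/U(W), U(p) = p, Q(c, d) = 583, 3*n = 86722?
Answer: -1/176942 ≈ -5.6516e-6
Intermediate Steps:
n = 86722/3 (n = (⅓)*86722 = 86722/3 ≈ 28907.)
I(f, E) = 20 + 4*f (I(f, E) = 4*(5 + f) = 20 + 4*f)
S = -176942 (S = -6*(86722/3 + 583) = -6*88471/3 = -176942)
y(W) = 1 (y(W) = W/W = 1)
y(I(-25, -6))/S = 1/(-176942) = 1*(-1/176942) = -1/176942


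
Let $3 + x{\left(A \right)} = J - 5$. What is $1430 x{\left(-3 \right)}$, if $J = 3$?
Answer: $-7150$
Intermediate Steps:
$x{\left(A \right)} = -5$ ($x{\left(A \right)} = -3 + \left(3 - 5\right) = -3 - 2 = -5$)
$1430 x{\left(-3 \right)} = 1430 \left(-5\right) = -7150$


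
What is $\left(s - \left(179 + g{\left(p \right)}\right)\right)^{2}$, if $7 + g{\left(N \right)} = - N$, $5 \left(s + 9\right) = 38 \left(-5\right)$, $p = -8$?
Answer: $51529$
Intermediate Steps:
$s = -47$ ($s = -9 + \frac{38 \left(-5\right)}{5} = -9 + \frac{1}{5} \left(-190\right) = -9 - 38 = -47$)
$g{\left(N \right)} = -7 - N$
$\left(s - \left(179 + g{\left(p \right)}\right)\right)^{2} = \left(-47 - \left(172 + 8\right)\right)^{2} = \left(-47 - 180\right)^{2} = \left(-227\right)^{2} = 51529$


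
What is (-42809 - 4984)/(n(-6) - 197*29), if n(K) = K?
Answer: 47793/5719 ≈ 8.3569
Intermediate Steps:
(-42809 - 4984)/(n(-6) - 197*29) = (-42809 - 4984)/(-6 - 197*29) = -47793/(-6 - 5713) = -47793/(-5719) = -47793*(-1/5719) = 47793/5719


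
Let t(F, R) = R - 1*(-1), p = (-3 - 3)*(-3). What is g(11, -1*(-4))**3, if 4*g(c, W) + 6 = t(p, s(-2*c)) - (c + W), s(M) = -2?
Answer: -1331/8 ≈ -166.38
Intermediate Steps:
p = 18 (p = -6*(-3) = 18)
t(F, R) = 1 + R (t(F, R) = R + 1 = 1 + R)
g(c, W) = -7/4 - W/4 - c/4 (g(c, W) = -3/2 + ((1 - 2) - (c + W))/4 = -3/2 + (-1 - (W + c))/4 = -3/2 + (-1 + (-W - c))/4 = -3/2 + (-1 - W - c)/4 = -3/2 + (-1/4 - W/4 - c/4) = -7/4 - W/4 - c/4)
g(11, -1*(-4))**3 = (-7/4 - (-1)*(-4)/4 - 1/4*11)**3 = (-7/4 - 1/4*4 - 11/4)**3 = (-7/4 - 1 - 11/4)**3 = (-11/2)**3 = -1331/8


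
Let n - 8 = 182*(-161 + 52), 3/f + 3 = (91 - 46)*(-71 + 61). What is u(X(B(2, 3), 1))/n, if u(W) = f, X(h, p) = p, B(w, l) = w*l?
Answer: 1/2994330 ≈ 3.3396e-7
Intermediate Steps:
B(w, l) = l*w
f = -1/151 (f = 3/(-3 + (91 - 46)*(-71 + 61)) = 3/(-3 + 45*(-10)) = 3/(-3 - 450) = 3/(-453) = 3*(-1/453) = -1/151 ≈ -0.0066225)
u(W) = -1/151
n = -19830 (n = 8 + 182*(-161 + 52) = 8 + 182*(-109) = 8 - 19838 = -19830)
u(X(B(2, 3), 1))/n = -1/151/(-19830) = -1/151*(-1/19830) = 1/2994330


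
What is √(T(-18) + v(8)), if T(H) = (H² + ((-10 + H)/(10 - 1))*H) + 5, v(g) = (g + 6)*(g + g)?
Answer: √609 ≈ 24.678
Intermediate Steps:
v(g) = 2*g*(6 + g) (v(g) = (6 + g)*(2*g) = 2*g*(6 + g))
T(H) = 5 + H² + H*(-10/9 + H/9) (T(H) = (H² + ((-10 + H)/9)*H) + 5 = (H² + ((-10 + H)*(⅑))*H) + 5 = (H² + (-10/9 + H/9)*H) + 5 = (H² + H*(-10/9 + H/9)) + 5 = 5 + H² + H*(-10/9 + H/9))
√(T(-18) + v(8)) = √((5 - 10/9*(-18) + (10/9)*(-18)²) + 2*8*(6 + 8)) = √((5 + 20 + (10/9)*324) + 2*8*14) = √((5 + 20 + 360) + 224) = √(385 + 224) = √609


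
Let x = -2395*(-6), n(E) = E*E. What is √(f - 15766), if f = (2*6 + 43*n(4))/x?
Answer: 2*I*√8139050166/1437 ≈ 125.56*I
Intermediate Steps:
n(E) = E²
x = 14370
f = 70/1437 (f = (2*6 + 43*4²)/14370 = (12 + 43*16)*(1/14370) = (12 + 688)*(1/14370) = 700*(1/14370) = 70/1437 ≈ 0.048713)
√(f - 15766) = √(70/1437 - 15766) = √(-22655672/1437) = 2*I*√8139050166/1437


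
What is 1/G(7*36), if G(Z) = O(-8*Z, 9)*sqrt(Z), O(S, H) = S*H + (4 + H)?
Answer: -sqrt(7)/761502 ≈ -3.4744e-6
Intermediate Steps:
O(S, H) = 4 + H + H*S (O(S, H) = H*S + (4 + H) = 4 + H + H*S)
G(Z) = sqrt(Z)*(13 - 72*Z) (G(Z) = (4 + 9 + 9*(-8*Z))*sqrt(Z) = (4 + 9 - 72*Z)*sqrt(Z) = (13 - 72*Z)*sqrt(Z) = sqrt(Z)*(13 - 72*Z))
1/G(7*36) = 1/(sqrt(7*36)*(13 - 504*36)) = 1/(sqrt(252)*(13 - 72*252)) = 1/((6*sqrt(7))*(13 - 18144)) = 1/((6*sqrt(7))*(-18131)) = 1/(-108786*sqrt(7)) = -sqrt(7)/761502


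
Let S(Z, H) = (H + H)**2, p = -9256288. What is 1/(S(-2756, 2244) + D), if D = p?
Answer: 1/10885856 ≈ 9.1862e-8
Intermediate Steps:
S(Z, H) = 4*H**2 (S(Z, H) = (2*H)**2 = 4*H**2)
D = -9256288
1/(S(-2756, 2244) + D) = 1/(4*2244**2 - 9256288) = 1/(4*5035536 - 9256288) = 1/(20142144 - 9256288) = 1/10885856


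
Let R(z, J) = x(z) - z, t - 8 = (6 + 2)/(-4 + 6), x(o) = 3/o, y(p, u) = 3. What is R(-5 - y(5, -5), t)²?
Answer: 3721/64 ≈ 58.141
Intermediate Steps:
t = 12 (t = 8 + (6 + 2)/(-4 + 6) = 8 + 8/2 = 8 + 8*(½) = 8 + 4 = 12)
R(z, J) = -z + 3/z (R(z, J) = 3/z - z = -z + 3/z)
R(-5 - y(5, -5), t)² = (-(-5 - 1*3) + 3/(-5 - 1*3))² = (-(-5 - 3) + 3/(-5 - 3))² = (-1*(-8) + 3/(-8))² = (8 + 3*(-⅛))² = (8 - 3/8)² = (61/8)² = 3721/64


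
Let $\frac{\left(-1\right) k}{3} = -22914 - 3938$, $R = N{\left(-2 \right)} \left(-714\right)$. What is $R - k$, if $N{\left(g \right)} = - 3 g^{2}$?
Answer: $-71988$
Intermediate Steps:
$R = 8568$ ($R = - 3 \left(-2\right)^{2} \left(-714\right) = \left(-3\right) 4 \left(-714\right) = \left(-12\right) \left(-714\right) = 8568$)
$k = 80556$ ($k = - 3 \left(-22914 - 3938\right) = \left(-3\right) \left(-26852\right) = 80556$)
$R - k = 8568 - 80556 = -71988$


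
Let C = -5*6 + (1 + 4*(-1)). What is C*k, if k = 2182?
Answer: -72006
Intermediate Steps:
C = -33 (C = -30 + (1 - 4) = -30 - 3 = -33)
C*k = -33*2182 = -72006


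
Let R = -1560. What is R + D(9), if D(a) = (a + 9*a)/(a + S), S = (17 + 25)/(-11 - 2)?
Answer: -7722/5 ≈ -1544.4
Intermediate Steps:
S = -42/13 (S = 42/(-13) = 42*(-1/13) = -42/13 ≈ -3.2308)
D(a) = 10*a/(-42/13 + a) (D(a) = (a + 9*a)/(a - 42/13) = (10*a)/(-42/13 + a) = 10*a/(-42/13 + a))
R + D(9) = -1560 + 130*9/(-42 + 13*9) = -1560 + 130*9/(-42 + 117) = -1560 + 130*9/75 = -1560 + 130*9*(1/75) = -1560 + 78/5 = -7722/5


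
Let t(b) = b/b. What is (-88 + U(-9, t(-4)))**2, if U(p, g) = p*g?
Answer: 9409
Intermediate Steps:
t(b) = 1
U(p, g) = g*p
(-88 + U(-9, t(-4)))**2 = (-88 + 1*(-9))**2 = (-88 - 9)**2 = (-97)**2 = 9409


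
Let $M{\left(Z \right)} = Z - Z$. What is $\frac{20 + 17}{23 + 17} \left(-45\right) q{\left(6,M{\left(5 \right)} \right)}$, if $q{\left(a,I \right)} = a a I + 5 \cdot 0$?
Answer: $0$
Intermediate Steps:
$M{\left(Z \right)} = 0$
$q{\left(a,I \right)} = I a^{2}$ ($q{\left(a,I \right)} = a^{2} I + 0 = I a^{2} + 0 = I a^{2}$)
$\frac{20 + 17}{23 + 17} \left(-45\right) q{\left(6,M{\left(5 \right)} \right)} = \frac{20 + 17}{23 + 17} \left(-45\right) 0 \cdot 6^{2} = \frac{37}{40} \left(-45\right) 0 \cdot 36 = 37 \cdot \frac{1}{40} \left(-45\right) 0 = \frac{37}{40} \left(-45\right) 0 = \left(- \frac{333}{8}\right) 0 = 0$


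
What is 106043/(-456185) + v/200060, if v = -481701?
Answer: -48191946653/18252874220 ≈ -2.6402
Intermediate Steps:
106043/(-456185) + v/200060 = 106043/(-456185) - 481701/200060 = 106043*(-1/456185) - 481701*1/200060 = -106043/456185 - 481701/200060 = -48191946653/18252874220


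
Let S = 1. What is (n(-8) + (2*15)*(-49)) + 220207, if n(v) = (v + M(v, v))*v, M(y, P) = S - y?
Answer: 218729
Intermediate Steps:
M(y, P) = 1 - y
n(v) = v (n(v) = (v + (1 - v))*v = 1*v = v)
(n(-8) + (2*15)*(-49)) + 220207 = (-8 + (2*15)*(-49)) + 220207 = (-8 + 30*(-49)) + 220207 = (-8 - 1470) + 220207 = -1478 + 220207 = 218729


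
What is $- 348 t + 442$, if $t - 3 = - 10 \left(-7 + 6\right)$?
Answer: $-4082$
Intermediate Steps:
$t = 13$ ($t = 3 - 10 \left(-7 + 6\right) = 3 - -10 = 3 + 10 = 13$)
$- 348 t + 442 = \left(-348\right) 13 + 442 = -4524 + 442 = -4082$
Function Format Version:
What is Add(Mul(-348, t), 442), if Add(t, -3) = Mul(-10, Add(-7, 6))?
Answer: -4082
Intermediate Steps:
t = 13 (t = Add(3, Mul(-10, Add(-7, 6))) = Add(3, Mul(-10, -1)) = Add(3, 10) = 13)
Add(Mul(-348, t), 442) = Add(Mul(-348, 13), 442) = Add(-4524, 442) = -4082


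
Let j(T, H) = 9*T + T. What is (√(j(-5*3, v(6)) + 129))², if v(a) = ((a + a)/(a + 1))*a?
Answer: -21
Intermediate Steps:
v(a) = 2*a²/(1 + a) (v(a) = ((2*a)/(1 + a))*a = (2*a/(1 + a))*a = 2*a²/(1 + a))
j(T, H) = 10*T
(√(j(-5*3, v(6)) + 129))² = (√(10*(-5*3) + 129))² = (√(10*(-15) + 129))² = (√(-150 + 129))² = (√(-21))² = (I*√21)² = -21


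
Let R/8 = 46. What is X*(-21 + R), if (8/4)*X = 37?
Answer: 12839/2 ≈ 6419.5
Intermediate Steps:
R = 368 (R = 8*46 = 368)
X = 37/2 (X = (½)*37 = 37/2 ≈ 18.500)
X*(-21 + R) = 37*(-21 + 368)/2 = (37/2)*347 = 12839/2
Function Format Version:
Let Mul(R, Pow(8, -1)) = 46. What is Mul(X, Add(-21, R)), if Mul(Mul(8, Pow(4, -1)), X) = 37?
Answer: Rational(12839, 2) ≈ 6419.5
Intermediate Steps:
R = 368 (R = Mul(8, 46) = 368)
X = Rational(37, 2) (X = Mul(Rational(1, 2), 37) = Rational(37, 2) ≈ 18.500)
Mul(X, Add(-21, R)) = Mul(Rational(37, 2), Add(-21, 368)) = Mul(Rational(37, 2), 347) = Rational(12839, 2)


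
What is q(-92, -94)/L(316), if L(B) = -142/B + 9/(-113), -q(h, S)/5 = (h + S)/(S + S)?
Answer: 830211/88783 ≈ 9.3510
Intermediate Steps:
q(h, S) = -5*(S + h)/(2*S) (q(h, S) = -5*(h + S)/(S + S) = -5*(S + h)/(2*S))
L(B) = -9/113 - 142/B (L(B) = -142/B + 9*(-1/113) = -142/B - 9/113 = -9/113 - 142/B)
q(-92, -94)/L(316) = ((5/2)*(-1*(-94) - 1*(-92))/(-94))/(-9/113 - 142/316) = ((5/2)*(-1/94)*(94 + 92))/(-9/113 - 142*1/316) = ((5/2)*(-1/94)*186)/(-9/113 - 71/158) = -465/(94*(-9445/17854)) = -465/94*(-17854/9445) = 830211/88783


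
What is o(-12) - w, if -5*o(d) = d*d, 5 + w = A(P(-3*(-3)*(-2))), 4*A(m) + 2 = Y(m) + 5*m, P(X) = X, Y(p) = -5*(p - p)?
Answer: -⅘ ≈ -0.80000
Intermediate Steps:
Y(p) = 0 (Y(p) = -5*0 = 0)
A(m) = -½ + 5*m/4 (A(m) = -½ + (0 + 5*m)/4 = -½ + (5*m)/4 = -½ + 5*m/4)
w = -28 (w = -5 + (-½ + 5*(-3*(-3)*(-2))/4) = -5 + (-½ + 5*(9*(-2))/4) = -5 + (-½ + (5/4)*(-18)) = -5 + (-½ - 45/2) = -5 - 23 = -28)
o(d) = -d²/5 (o(d) = -d*d/5 = -d²/5)
o(-12) - w = -⅕*(-12)² - 1*(-28) = -⅕*144 + 28 = -144/5 + 28 = -⅘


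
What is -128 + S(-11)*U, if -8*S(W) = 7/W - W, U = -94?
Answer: -137/22 ≈ -6.2273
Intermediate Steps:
S(W) = -7/(8*W) + W/8 (S(W) = -(7/W - W)/8 = -(-W + 7/W)/8 = -7/(8*W) + W/8)
-128 + S(-11)*U = -128 + ((⅛)*(-7 + (-11)²)/(-11))*(-94) = -128 + ((⅛)*(-1/11)*(-7 + 121))*(-94) = -128 + ((⅛)*(-1/11)*114)*(-94) = -128 - 57/44*(-94) = -128 + 2679/22 = -137/22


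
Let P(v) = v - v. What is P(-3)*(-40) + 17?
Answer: 17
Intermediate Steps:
P(v) = 0
P(-3)*(-40) + 17 = 0*(-40) + 17 = 0 + 17 = 17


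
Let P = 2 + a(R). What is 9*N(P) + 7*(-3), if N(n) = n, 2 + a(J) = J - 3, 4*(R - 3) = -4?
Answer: -30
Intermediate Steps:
R = 2 (R = 3 + (¼)*(-4) = 3 - 1 = 2)
a(J) = -5 + J (a(J) = -2 + (J - 3) = -2 + (-3 + J) = -5 + J)
P = -1 (P = 2 + (-5 + 2) = 2 - 3 = -1)
9*N(P) + 7*(-3) = 9*(-1) + 7*(-3) = -9 - 21 = -30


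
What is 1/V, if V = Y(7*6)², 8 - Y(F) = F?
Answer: 1/1156 ≈ 0.00086505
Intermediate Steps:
Y(F) = 8 - F
V = 1156 (V = (8 - 7*6)² = (8 - 1*42)² = (8 - 42)² = (-34)² = 1156)
1/V = 1/1156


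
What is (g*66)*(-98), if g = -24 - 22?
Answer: 297528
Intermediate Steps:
g = -46
(g*66)*(-98) = -46*66*(-98) = -3036*(-98) = 297528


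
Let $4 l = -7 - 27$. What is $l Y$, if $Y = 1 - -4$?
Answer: $- \frac{85}{2} \approx -42.5$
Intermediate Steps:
$Y = 5$ ($Y = 1 + 4 = 5$)
$l = - \frac{17}{2}$ ($l = \frac{-7 - 27}{4} = \frac{1}{4} \left(-34\right) = - \frac{17}{2} \approx -8.5$)
$l Y = \left(- \frac{17}{2}\right) 5 = - \frac{85}{2}$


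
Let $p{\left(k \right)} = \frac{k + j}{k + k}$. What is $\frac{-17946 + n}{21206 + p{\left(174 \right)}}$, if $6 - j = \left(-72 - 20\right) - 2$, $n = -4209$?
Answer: $- \frac{3854970}{3689981} \approx -1.0447$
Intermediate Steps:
$j = 100$ ($j = 6 - \left(\left(-72 - 20\right) - 2\right) = 6 - \left(-92 - 2\right) = 6 - -94 = 6 + 94 = 100$)
$p{\left(k \right)} = \frac{100 + k}{2 k}$ ($p{\left(k \right)} = \frac{k + 100}{k + k} = \frac{100 + k}{2 k}$)
$\frac{-17946 + n}{21206 + p{\left(174 \right)}} = \frac{-17946 - 4209}{21206 + \frac{100 + 174}{2 \cdot 174}} = - \frac{22155}{21206 + \frac{1}{2} \cdot \frac{1}{174} \cdot 274} = - \frac{22155}{21206 + \frac{137}{174}} = - \frac{22155}{\frac{3689981}{174}} = \left(-22155\right) \frac{174}{3689981} = - \frac{3854970}{3689981}$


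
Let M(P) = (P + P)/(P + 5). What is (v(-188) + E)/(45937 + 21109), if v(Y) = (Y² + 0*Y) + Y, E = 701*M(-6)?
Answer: 3112/4789 ≈ 0.64982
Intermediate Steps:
M(P) = 2*P/(5 + P) (M(P) = (2*P)/(5 + P) = 2*P/(5 + P))
E = 8412 (E = 701*(2*(-6)/(5 - 6)) = 701*(2*(-6)/(-1)) = 701*(2*(-6)*(-1)) = 701*12 = 8412)
v(Y) = Y + Y² (v(Y) = (Y² + 0) + Y = Y² + Y = Y + Y²)
(v(-188) + E)/(45937 + 21109) = (-188*(1 - 188) + 8412)/(45937 + 21109) = (-188*(-187) + 8412)/67046 = (35156 + 8412)*(1/67046) = 43568*(1/67046) = 3112/4789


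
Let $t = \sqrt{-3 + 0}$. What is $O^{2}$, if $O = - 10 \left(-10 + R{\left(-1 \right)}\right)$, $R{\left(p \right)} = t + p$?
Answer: $11800 - 2200 i \sqrt{3} \approx 11800.0 - 3810.5 i$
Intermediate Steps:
$t = i \sqrt{3}$ ($t = \sqrt{-3} = i \sqrt{3} \approx 1.732 i$)
$R{\left(p \right)} = p + i \sqrt{3}$ ($R{\left(p \right)} = i \sqrt{3} + p = p + i \sqrt{3}$)
$O = 110 - 10 i \sqrt{3}$ ($O = - 10 \left(-10 - \left(1 - i \sqrt{3}\right)\right) = - 10 \left(-11 + i \sqrt{3}\right) = 110 - 10 i \sqrt{3} \approx 110.0 - 17.32 i$)
$O^{2} = \left(110 - 10 i \sqrt{3}\right)^{2}$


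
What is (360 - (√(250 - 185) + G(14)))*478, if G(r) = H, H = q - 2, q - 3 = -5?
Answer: 173992 - 478*√65 ≈ 1.7014e+5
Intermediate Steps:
q = -2 (q = 3 - 5 = -2)
H = -4 (H = -2 - 2 = -4)
G(r) = -4
(360 - (√(250 - 185) + G(14)))*478 = (360 - (√(250 - 185) - 4))*478 = (360 - (√65 - 4))*478 = (360 - (-4 + √65))*478 = (360 + (4 - √65))*478 = (364 - √65)*478 = 173992 - 478*√65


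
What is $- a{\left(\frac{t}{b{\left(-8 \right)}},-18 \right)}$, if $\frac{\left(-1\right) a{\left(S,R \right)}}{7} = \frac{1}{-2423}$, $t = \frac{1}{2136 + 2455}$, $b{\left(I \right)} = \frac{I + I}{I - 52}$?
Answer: $- \frac{7}{2423} \approx -0.002889$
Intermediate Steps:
$b{\left(I \right)} = \frac{2 I}{-52 + I}$
$t = \frac{1}{4591} \approx 0.00021782$
$a{\left(S,R \right)} = \frac{7}{2423}$ ($a{\left(S,R \right)} = - \frac{7}{-2423} = \left(-7\right) \left(- \frac{1}{2423}\right) = \frac{7}{2423}$)
$- a{\left(\frac{t}{b{\left(-8 \right)}},-18 \right)} = \left(-1\right) \frac{7}{2423} = - \frac{7}{2423}$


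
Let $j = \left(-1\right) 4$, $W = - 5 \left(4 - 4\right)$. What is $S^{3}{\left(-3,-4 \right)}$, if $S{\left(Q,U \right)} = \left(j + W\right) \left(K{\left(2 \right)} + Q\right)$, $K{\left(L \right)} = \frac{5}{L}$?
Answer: $8$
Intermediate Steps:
$W = 0$ ($W = \left(-5\right) 0 = 0$)
$j = -4$
$S{\left(Q,U \right)} = -10 - 4 Q$ ($S{\left(Q,U \right)} = \left(-4 + 0\right) \left(\frac{5}{2} + Q\right) = - 4 \left(5 \cdot \frac{1}{2} + Q\right) = - 4 \left(\frac{5}{2} + Q\right) = -10 - 4 Q$)
$S^{3}{\left(-3,-4 \right)} = \left(-10 - -12\right)^{3} = \left(-10 + 12\right)^{3} = 2^{3} = 8$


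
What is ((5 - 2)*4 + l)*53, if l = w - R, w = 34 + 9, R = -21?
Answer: 4028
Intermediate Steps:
w = 43
l = 64 (l = 43 - 1*(-21) = 43 + 21 = 64)
((5 - 2)*4 + l)*53 = ((5 - 2)*4 + 64)*53 = (3*4 + 64)*53 = (12 + 64)*53 = 76*53 = 4028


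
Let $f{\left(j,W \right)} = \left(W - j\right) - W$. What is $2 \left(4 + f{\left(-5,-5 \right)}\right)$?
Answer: $18$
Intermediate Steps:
$f{\left(j,W \right)} = - j$
$2 \left(4 + f{\left(-5,-5 \right)}\right) = 2 \left(4 - -5\right) = 2 \left(4 + 5\right) = 2 \cdot 9 = 18$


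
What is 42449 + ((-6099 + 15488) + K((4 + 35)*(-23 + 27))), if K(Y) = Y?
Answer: 51994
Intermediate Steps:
42449 + ((-6099 + 15488) + K((4 + 35)*(-23 + 27))) = 42449 + ((-6099 + 15488) + (4 + 35)*(-23 + 27)) = 42449 + (9389 + 39*4) = 42449 + (9389 + 156) = 42449 + 9545 = 51994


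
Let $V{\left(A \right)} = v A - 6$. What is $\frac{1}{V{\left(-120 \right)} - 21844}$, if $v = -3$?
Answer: $- \frac{1}{21490} \approx -4.6533 \cdot 10^{-5}$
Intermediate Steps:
$V{\left(A \right)} = -6 - 3 A$ ($V{\left(A \right)} = - 3 A - 6 = -6 - 3 A$)
$\frac{1}{V{\left(-120 \right)} - 21844} = \frac{1}{\left(-6 - -360\right) - 21844} = \frac{1}{\left(-6 + 360\right) - 21844} = \frac{1}{354 - 21844} = \frac{1}{-21490} = - \frac{1}{21490}$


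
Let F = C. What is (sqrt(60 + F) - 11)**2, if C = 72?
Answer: 253 - 44*sqrt(33) ≈ 0.23924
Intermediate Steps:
F = 72
(sqrt(60 + F) - 11)**2 = (sqrt(60 + 72) - 11)**2 = (sqrt(132) - 11)**2 = (2*sqrt(33) - 11)**2 = (-11 + 2*sqrt(33))**2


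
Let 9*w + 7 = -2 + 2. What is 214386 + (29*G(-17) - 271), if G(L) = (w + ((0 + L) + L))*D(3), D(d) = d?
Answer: 633268/3 ≈ 2.1109e+5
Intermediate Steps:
w = -7/9 (w = -7/9 + (-2 + 2)/9 = -7/9 + (1/9)*0 = -7/9 + 0 = -7/9 ≈ -0.77778)
G(L) = -7/3 + 6*L (G(L) = (-7/9 + ((0 + L) + L))*3 = (-7/9 + (L + L))*3 = (-7/9 + 2*L)*3 = -7/3 + 6*L)
214386 + (29*G(-17) - 271) = 214386 + (29*(-7/3 + 6*(-17)) - 271) = 214386 + (29*(-7/3 - 102) - 271) = 214386 + (29*(-313/3) - 271) = 214386 + (-9077/3 - 271) = 214386 - 9890/3 = 633268/3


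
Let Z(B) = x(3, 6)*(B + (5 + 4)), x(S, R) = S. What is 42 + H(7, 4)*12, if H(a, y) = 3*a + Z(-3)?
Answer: 510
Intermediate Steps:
Z(B) = 27 + 3*B (Z(B) = 3*(B + (5 + 4)) = 3*(B + 9) = 3*(9 + B) = 27 + 3*B)
H(a, y) = 18 + 3*a (H(a, y) = 3*a + (27 + 3*(-3)) = 3*a + (27 - 9) = 3*a + 18 = 18 + 3*a)
42 + H(7, 4)*12 = 42 + (18 + 3*7)*12 = 42 + (18 + 21)*12 = 42 + 39*12 = 42 + 468 = 510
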